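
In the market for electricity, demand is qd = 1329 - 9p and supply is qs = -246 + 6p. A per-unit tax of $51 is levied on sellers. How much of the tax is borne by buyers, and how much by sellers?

Buyers bear $20.4, sellers bear $30.6

Pre-tax equilibrium: p* = 105, q* = 384.
Tax on sellers shifts supply to qs = -246 + 6(p − 51) = -552 + 6p.
1329 - 9p = -552 + 6p gives buyer price pb = 125.4; sellers receive ps = 125.4 − 51 = 74.4.
New quantity: q = 1329 − 9(125.4) = 200.4.
Buyer burden = 125.4 − 105 = 20.4; seller burden = 105 − 74.4 = 30.6.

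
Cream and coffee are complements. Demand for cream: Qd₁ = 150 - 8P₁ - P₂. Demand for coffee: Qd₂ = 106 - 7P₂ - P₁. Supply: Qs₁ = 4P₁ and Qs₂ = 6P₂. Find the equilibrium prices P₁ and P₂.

Market 1: 150 - 8P₁ - P₂ = 4P₁ → 12P₁ + P₂ = 150.
Market 2: 13P₂ + P₁ = 106.
Eliminating P₂: 13×(1) − 1×(2) gives 155P₁ = 1844, so P₁ = 1844/155.
Back-substitute into (2): P₂ = (106 − 1×1844/155) / 13 = 1122/155.

P₁ = 1844/155, P₂ = 1122/155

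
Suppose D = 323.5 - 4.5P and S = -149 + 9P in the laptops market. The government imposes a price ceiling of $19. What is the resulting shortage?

Shortage = 216

Equilibrium price would be P* = 35, so the ceiling at 19 binds.
At P = 19: D = 323.5 − 4.5(19) = 238, S = -149 + 9(19) = 22.
Shortage = 238 − 22 = 216.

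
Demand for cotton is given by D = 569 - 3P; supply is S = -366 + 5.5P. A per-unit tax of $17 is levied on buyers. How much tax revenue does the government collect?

Pre-tax equilibrium: P* = 110, Q* = 239.
Tax on buyers shifts demand to D = 569 − 3(P + 17) = 518 - 3P.
518 - 3P = -366 + 5.5P gives seller price Ps = 104; buyers pay Pb = 104 + 17 = 121.
New quantity: Q = 569 − 3(121) = 206.
Revenue = 17 × 206 = 3502.

Tax revenue = 3502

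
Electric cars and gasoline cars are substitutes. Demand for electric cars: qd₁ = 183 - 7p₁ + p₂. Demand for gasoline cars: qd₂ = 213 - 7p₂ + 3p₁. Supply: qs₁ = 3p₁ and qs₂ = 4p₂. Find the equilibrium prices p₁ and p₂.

p₁ = 2226/107, p₂ = 2679/107

Market 1: 183 - 7p₁ + p₂ = 3p₁ → 10p₁ - p₂ = 183.
Market 2: 11p₂ - 3p₁ = 213.
Eliminating p₂: 11×(1) + 1×(2) gives 107p₁ = 2226, so p₁ = 2226/107.
Back-substitute into (2): p₂ = (213 + 3×2226/107) / 11 = 2679/107.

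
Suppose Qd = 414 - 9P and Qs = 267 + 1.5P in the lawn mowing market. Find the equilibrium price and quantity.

P* = 14, Q* = 288

Set Qd = Qs: 414 - 9P = 267 + 1.5P.
147 = 10.5P, so P* = 14.
Q* = 414 − 9(14) = 288.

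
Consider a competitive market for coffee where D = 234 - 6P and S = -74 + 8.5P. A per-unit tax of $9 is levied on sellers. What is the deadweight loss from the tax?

Pre-tax equilibrium: P* = 616/29, Q* = 3090/29.
Tax on sellers shifts supply to S = -74 + 8.5(P − 9) = -150.5 + 8.5P.
234 - 6P = -150.5 + 8.5P gives buyer price Pb = 769/29; sellers receive Ps = 769/29 − 9 = 508/29.
New quantity: Q = 234 − 6(769/29) = 2172/29.
DWL = ½ × 9 × (3090/29 − 2172/29) = 4131/29.

Deadweight loss = 4131/29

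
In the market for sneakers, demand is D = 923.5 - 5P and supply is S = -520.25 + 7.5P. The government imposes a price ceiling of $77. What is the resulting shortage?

Shortage = 481.25

Equilibrium price would be P* = 115.5, so the ceiling at 77 binds.
At P = 77: D = 923.5 − 5(77) = 538.5, S = -520.25 + 7.5(77) = 57.25.
Shortage = 538.5 − 57.25 = 481.25.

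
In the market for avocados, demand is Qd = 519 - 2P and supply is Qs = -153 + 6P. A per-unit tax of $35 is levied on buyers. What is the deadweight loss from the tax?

Pre-tax equilibrium: P* = 84, Q* = 351.
Tax on buyers shifts demand to Qd = 519 − 2(P + 35) = 449 - 2P.
449 - 2P = -153 + 6P gives seller price Ps = 75.25; buyers pay Pb = 75.25 + 35 = 110.25.
New quantity: Q = 519 − 2(110.25) = 298.5.
DWL = ½ × 35 × (351 − 298.5) = 918.75.

Deadweight loss = 918.75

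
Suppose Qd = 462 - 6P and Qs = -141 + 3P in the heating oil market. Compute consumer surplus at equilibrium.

Equilibrium: 462 - 6P = -141 + 3P gives P* = 67, Q* = 60.
Demand choke price (Qd = 0): P = 77.
CS = ½(77 − 67)(60) = 300.

Consumer surplus = 300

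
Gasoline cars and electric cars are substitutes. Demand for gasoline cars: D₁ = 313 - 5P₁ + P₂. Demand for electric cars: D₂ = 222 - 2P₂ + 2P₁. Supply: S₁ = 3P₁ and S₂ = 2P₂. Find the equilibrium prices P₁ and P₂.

Market 1: 313 - 5P₁ + P₂ = 3P₁ → 8P₁ - P₂ = 313.
Market 2: 4P₂ - 2P₁ = 222.
Eliminating P₂: 4×(1) + 1×(2) gives 30P₁ = 1474, so P₁ = 737/15.
Back-substitute into (2): P₂ = (222 + 2×737/15) / 4 = 1201/15.

P₁ = 737/15, P₂ = 1201/15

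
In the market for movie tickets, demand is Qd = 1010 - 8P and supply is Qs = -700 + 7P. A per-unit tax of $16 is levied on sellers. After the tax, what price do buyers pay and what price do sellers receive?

Pre-tax equilibrium: P* = 114, Q* = 98.
Tax on sellers shifts supply to Qs = -700 + 7(P − 16) = -812 + 7P.
1010 - 8P = -812 + 7P gives buyer price Pb = 1822/15; sellers receive Ps = 1822/15 − 16 = 1582/15.
New quantity: Q = 1010 − 8(1822/15) = 574/15.

Buyers pay 1822/15, sellers receive 1582/15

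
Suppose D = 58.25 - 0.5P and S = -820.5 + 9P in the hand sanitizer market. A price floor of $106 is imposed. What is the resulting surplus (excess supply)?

Equilibrium price would be P* = 92.5, so the floor at 106 binds.
At P = 106: D = 5.25, S = 133.5.
Surplus = 133.5 − 5.25 = 128.25.

Surplus = 128.25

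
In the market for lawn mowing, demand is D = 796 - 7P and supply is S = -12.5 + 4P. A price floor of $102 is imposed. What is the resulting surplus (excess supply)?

Surplus = 313.5

Equilibrium price would be P* = 73.5, so the floor at 102 binds.
At P = 102: D = 82, S = 395.5.
Surplus = 395.5 − 82 = 313.5.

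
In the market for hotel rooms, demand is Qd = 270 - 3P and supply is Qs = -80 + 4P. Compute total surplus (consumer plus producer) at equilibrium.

Total surplus = 4200

Equilibrium: 270 - 3P = -80 + 4P gives P* = 50, Q* = 120.
Demand choke price: P = 90; supply starts at P = 20.
CS = ½(90 − 50)(120) = 2400; PS = ½(50 − 20)(120) = 1800.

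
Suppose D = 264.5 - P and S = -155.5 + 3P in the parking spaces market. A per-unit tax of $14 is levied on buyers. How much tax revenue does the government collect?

Tax revenue = 2086

Pre-tax equilibrium: P* = 105, Q* = 159.5.
Tax on buyers shifts demand to D = 264.5 − 1(P + 14) = 250.5 - P.
250.5 - P = -155.5 + 3P gives seller price Ps = 101.5; buyers pay Pb = 101.5 + 14 = 115.5.
New quantity: Q = 264.5 − 1(115.5) = 149.
Revenue = 14 × 149 = 2086.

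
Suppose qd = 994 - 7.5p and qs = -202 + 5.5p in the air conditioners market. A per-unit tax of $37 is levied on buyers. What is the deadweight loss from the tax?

Pre-tax equilibrium: p* = 92, q* = 304.
Tax on buyers shifts demand to qd = 994 − 7.5(p + 37) = 716.5 - 7.5p.
716.5 - 7.5p = -202 + 5.5p gives seller price ps = 1837/26; buyers pay pb = 1837/26 + 37 = 2799/26.
New quantity: q = 994 − 7.5(2799/26) = 9703/52.
DWL = ½ × 37 × (304 − 9703/52) = 225885/104.

Deadweight loss = 225885/104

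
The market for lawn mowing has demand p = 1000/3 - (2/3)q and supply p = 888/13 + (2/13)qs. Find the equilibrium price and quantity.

p* = 118, q* = 323

Set the two price expressions equal: 1000/3 - (2/3)q = 888/13 + (2/13)q.
10336/39 = (32/39)q, so q* = 323.
p* = 1000/3 − (2/3)(323) = 118.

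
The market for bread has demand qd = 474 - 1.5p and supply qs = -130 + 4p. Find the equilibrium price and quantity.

p* = 1208/11, q* = 3402/11

Set qd = qs: 474 - 1.5p = -130 + 4p.
604 = 5.5p, so p* = 1208/11.
q* = 474 − 1.5(1208/11) = 3402/11.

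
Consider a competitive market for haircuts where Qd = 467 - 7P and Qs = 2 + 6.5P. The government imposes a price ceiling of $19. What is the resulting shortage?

Shortage = 208.5

Equilibrium price would be P* = 310/9, so the ceiling at 19 binds.
At P = 19: Qd = 467 − 7(19) = 334, Qs = 2 + 6.5(19) = 125.5.
Shortage = 334 − 125.5 = 208.5.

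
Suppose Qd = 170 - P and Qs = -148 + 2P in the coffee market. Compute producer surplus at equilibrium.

Equilibrium: 170 - P = -148 + 2P gives P* = 106, Q* = 64.
Supply starts at P = 74 (where Qs = 0).
PS = ½(106 − 74)(64) = 1024.

Producer surplus = 1024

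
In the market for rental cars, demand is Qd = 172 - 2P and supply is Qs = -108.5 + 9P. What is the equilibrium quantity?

Q* = 121

Set Qd = Qs: 172 - 2P = -108.5 + 9P.
280.5 = 11P, so P* = 25.5.
Q* = 172 − 2(25.5) = 121.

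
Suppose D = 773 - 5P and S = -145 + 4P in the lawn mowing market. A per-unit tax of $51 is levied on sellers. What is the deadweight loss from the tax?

Deadweight loss = 2890

Pre-tax equilibrium: P* = 102, Q* = 263.
Tax on sellers shifts supply to S = -145 + 4(P − 51) = -349 + 4P.
773 - 5P = -349 + 4P gives buyer price Pb = 374/3; sellers receive Ps = 374/3 − 51 = 221/3.
New quantity: Q = 773 − 5(374/3) = 449/3.
DWL = ½ × 51 × (263 − 449/3) = 2890.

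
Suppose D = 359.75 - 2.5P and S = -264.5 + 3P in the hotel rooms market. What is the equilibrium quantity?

Set D = S: 359.75 - 2.5P = -264.5 + 3P.
624.25 = 5.5P, so P* = 113.5.
Q* = 359.75 − 2.5(113.5) = 76.

Q* = 76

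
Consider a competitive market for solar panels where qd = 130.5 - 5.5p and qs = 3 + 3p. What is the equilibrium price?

Set qd = qs: 130.5 - 5.5p = 3 + 3p.
127.5 = 8.5p, so p* = 15.
q* = 130.5 − 5.5(15) = 48.

p* = 15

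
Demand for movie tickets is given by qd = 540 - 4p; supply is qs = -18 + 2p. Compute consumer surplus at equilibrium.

Consumer surplus = 3528

Equilibrium: 540 - 4p = -18 + 2p gives p* = 93, q* = 168.
Demand choke price (qd = 0): p = 135.
CS = ½(135 − 93)(168) = 3528.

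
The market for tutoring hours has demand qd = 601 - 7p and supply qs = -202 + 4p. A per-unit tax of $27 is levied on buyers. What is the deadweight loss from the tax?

Deadweight loss = 10206/11

Pre-tax equilibrium: p* = 73, q* = 90.
Tax on buyers shifts demand to qd = 601 − 7(p + 27) = 412 - 7p.
412 - 7p = -202 + 4p gives seller price ps = 614/11; buyers pay pb = 614/11 + 27 = 911/11.
New quantity: q = 601 − 7(911/11) = 234/11.
DWL = ½ × 27 × (90 − 234/11) = 10206/11.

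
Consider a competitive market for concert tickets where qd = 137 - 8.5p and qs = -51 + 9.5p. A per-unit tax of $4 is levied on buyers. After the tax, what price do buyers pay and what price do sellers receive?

Pre-tax equilibrium: p* = 94/9, q* = 434/9.
Tax on buyers shifts demand to qd = 137 − 8.5(p + 4) = 103 - 8.5p.
103 - 8.5p = -51 + 9.5p gives seller price ps = 77/9; buyers pay pb = 77/9 + 4 = 113/9.
New quantity: q = 137 − 8.5(113/9) = 545/18.

Buyers pay 113/9, sellers receive 77/9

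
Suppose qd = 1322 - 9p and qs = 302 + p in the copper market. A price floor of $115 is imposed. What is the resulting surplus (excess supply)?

Equilibrium price would be p* = 102, so the floor at 115 binds.
At p = 115: qd = 287, qs = 417.
Surplus = 417 − 287 = 130.

Surplus = 130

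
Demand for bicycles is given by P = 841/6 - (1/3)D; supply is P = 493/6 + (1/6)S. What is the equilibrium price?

P* = 101.5

Set the two price expressions equal: 841/6 - (1/3)Q = 493/6 + (1/6)Q.
58 = 0.5Q, so Q* = 116.
P* = 841/6 − (1/3)(116) = 101.5.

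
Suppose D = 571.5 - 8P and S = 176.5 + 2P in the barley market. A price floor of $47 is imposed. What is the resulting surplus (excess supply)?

Surplus = 75

Equilibrium price would be P* = 39.5, so the floor at 47 binds.
At P = 47: D = 195.5, S = 270.5.
Surplus = 270.5 − 195.5 = 75.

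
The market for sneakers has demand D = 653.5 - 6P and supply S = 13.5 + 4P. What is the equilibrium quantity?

Q* = 269.5

Set D = S: 653.5 - 6P = 13.5 + 4P.
640 = 10P, so P* = 64.
Q* = 653.5 − 6(64) = 269.5.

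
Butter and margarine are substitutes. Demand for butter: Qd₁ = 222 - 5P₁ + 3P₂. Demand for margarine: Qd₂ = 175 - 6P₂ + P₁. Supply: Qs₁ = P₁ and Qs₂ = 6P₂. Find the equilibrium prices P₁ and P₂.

Market 1: 222 - 5P₁ + 3P₂ = P₁ → 6P₁ - 3P₂ = 222.
Market 2: 12P₂ - P₁ = 175.
Eliminating P₂: 12×(1) + 3×(2) gives 69P₁ = 3189, so P₁ = 1063/23.
Back-substitute into (2): P₂ = (175 + 1×1063/23) / 12 = 424/23.

P₁ = 1063/23, P₂ = 424/23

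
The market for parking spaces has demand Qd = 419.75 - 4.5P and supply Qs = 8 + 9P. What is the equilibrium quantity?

Set Qd = Qs: 419.75 - 4.5P = 8 + 9P.
411.75 = 13.5P, so P* = 30.5.
Q* = 419.75 − 4.5(30.5) = 282.5.

Q* = 282.5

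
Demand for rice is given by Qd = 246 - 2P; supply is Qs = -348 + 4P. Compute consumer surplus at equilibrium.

Equilibrium: 246 - 2P = -348 + 4P gives P* = 99, Q* = 48.
Demand choke price (Qd = 0): P = 123.
CS = ½(123 − 99)(48) = 576.

Consumer surplus = 576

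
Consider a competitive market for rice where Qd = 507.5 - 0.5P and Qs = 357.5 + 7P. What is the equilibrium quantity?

Q* = 497.5

Set Qd = Qs: 507.5 - 0.5P = 357.5 + 7P.
150 = 7.5P, so P* = 20.
Q* = 507.5 − 0.5(20) = 497.5.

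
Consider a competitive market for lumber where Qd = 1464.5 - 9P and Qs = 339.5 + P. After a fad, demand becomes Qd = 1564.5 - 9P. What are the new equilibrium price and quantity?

P' = 122.5, Q' = 462

Original equilibrium: P* = 112.5, Q* = 452.
New equilibrium: 1564.5 - 9P = 339.5 + P, so 1225 = 10P and P' = 122.5; Q' = 1564.5 − 9(122.5) = 462.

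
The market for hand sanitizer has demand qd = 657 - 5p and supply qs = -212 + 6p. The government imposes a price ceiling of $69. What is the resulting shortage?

Shortage = 110

Equilibrium price would be p* = 79, so the ceiling at 69 binds.
At p = 69: qd = 657 − 5(69) = 312, qs = -212 + 6(69) = 202.
Shortage = 312 − 202 = 110.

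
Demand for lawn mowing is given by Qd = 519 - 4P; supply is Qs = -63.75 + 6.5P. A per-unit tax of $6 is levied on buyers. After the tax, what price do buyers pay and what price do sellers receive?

Pre-tax equilibrium: P* = 55.5, Q* = 297.
Tax on buyers shifts demand to Qd = 519 − 4(P + 6) = 495 - 4P.
495 - 4P = -63.75 + 6.5P gives seller price Ps = 745/14; buyers pay Pb = 745/14 + 6 = 829/14.
New quantity: Q = 519 − 4(829/14) = 1975/7.

Buyers pay 829/14, sellers receive 745/14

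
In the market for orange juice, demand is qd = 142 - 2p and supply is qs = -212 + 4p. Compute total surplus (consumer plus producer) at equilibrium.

Equilibrium: 142 - 2p = -212 + 4p gives p* = 59, q* = 24.
Demand choke price: p = 71; supply starts at p = 53.
CS = ½(71 − 59)(24) = 144; PS = ½(59 − 53)(24) = 72.

Total surplus = 216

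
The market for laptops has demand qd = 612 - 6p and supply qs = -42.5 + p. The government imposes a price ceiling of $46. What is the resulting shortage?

Equilibrium price would be p* = 93.5, so the ceiling at 46 binds.
At p = 46: qd = 612 − 6(46) = 336, qs = -42.5 + 1(46) = 3.5.
Shortage = 336 − 3.5 = 332.5.

Shortage = 332.5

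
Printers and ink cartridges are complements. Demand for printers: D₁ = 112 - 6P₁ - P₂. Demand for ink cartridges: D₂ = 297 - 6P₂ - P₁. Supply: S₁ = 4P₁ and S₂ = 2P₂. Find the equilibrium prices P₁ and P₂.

Market 1: 112 - 6P₁ - P₂ = 4P₁ → 10P₁ + P₂ = 112.
Market 2: 8P₂ + P₁ = 297.
Eliminating P₂: 8×(1) − 1×(2) gives 79P₁ = 599, so P₁ = 599/79.
Back-substitute into (2): P₂ = (297 − 1×599/79) / 8 = 2858/79.

P₁ = 599/79, P₂ = 2858/79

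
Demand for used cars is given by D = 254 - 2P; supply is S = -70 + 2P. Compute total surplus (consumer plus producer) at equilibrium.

Total surplus = 4232

Equilibrium: 254 - 2P = -70 + 2P gives P* = 81, Q* = 92.
Demand choke price: P = 127; supply starts at P = 35.
CS = ½(127 − 81)(92) = 2116; PS = ½(81 − 35)(92) = 2116.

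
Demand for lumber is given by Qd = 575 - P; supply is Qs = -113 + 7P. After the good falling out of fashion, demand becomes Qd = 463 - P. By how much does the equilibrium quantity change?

Original equilibrium: P* = 86, Q* = 489.
New equilibrium: 463 - P = -113 + 7P, so 576 = 8P and P' = 72; Q' = 463 − 1(72) = 391.
Change in quantity: 391 − 489 = -98.

ΔQ = -98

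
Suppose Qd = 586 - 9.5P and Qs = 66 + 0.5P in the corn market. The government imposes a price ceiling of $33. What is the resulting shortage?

Equilibrium price would be P* = 52, so the ceiling at 33 binds.
At P = 33: Qd = 586 − 9.5(33) = 272.5, Qs = 66 + 0.5(33) = 82.5.
Shortage = 272.5 − 82.5 = 190.

Shortage = 190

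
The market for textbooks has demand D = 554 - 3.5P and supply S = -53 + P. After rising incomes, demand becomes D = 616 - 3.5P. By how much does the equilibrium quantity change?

ΔQ = 124/9

Original equilibrium: P* = 1214/9, Q* = 737/9.
New equilibrium: 616 - 3.5P = -53 + P, so 669 = 4.5P and P' = 446/3; Q' = 616 − 3.5(446/3) = 287/3.
Change in quantity: 287/3 − 737/9 = 124/9.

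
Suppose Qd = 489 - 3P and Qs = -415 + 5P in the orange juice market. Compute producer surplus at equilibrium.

Producer surplus = 2250

Equilibrium: 489 - 3P = -415 + 5P gives P* = 113, Q* = 150.
Supply starts at P = 83 (where Qs = 0).
PS = ½(113 − 83)(150) = 2250.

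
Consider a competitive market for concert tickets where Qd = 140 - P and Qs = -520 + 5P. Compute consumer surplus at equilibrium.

Equilibrium: 140 - P = -520 + 5P gives P* = 110, Q* = 30.
Demand choke price (Qd = 0): P = 140.
CS = ½(140 − 110)(30) = 450.

Consumer surplus = 450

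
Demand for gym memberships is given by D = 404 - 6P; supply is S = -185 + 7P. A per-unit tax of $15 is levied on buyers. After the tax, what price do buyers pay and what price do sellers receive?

Buyers pay 694/13, sellers receive 499/13

Pre-tax equilibrium: P* = 589/13, Q* = 1718/13.
Tax on buyers shifts demand to D = 404 − 6(P + 15) = 314 - 6P.
314 - 6P = -185 + 7P gives seller price Ps = 499/13; buyers pay Pb = 499/13 + 15 = 694/13.
New quantity: Q = 404 − 6(694/13) = 1088/13.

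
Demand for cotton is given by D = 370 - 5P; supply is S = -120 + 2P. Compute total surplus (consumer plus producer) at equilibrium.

Equilibrium: 370 - 5P = -120 + 2P gives P* = 70, Q* = 20.
Demand choke price: P = 74; supply starts at P = 60.
CS = ½(74 − 70)(20) = 40; PS = ½(70 − 60)(20) = 100.

Total surplus = 140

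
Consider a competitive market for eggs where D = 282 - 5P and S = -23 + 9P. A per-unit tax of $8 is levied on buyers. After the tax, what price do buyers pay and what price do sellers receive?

Buyers pay 377/14, sellers receive 265/14

Pre-tax equilibrium: P* = 305/14, Q* = 2423/14.
Tax on buyers shifts demand to D = 282 − 5(P + 8) = 242 - 5P.
242 - 5P = -23 + 9P gives seller price Ps = 265/14; buyers pay Pb = 265/14 + 8 = 377/14.
New quantity: Q = 282 − 5(377/14) = 2063/14.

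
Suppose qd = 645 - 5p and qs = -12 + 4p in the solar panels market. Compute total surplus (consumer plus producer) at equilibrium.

Total surplus = 17640

Equilibrium: 645 - 5p = -12 + 4p gives p* = 73, q* = 280.
Demand choke price: p = 129; supply starts at p = 3.
CS = ½(129 − 73)(280) = 7840; PS = ½(73 − 3)(280) = 9800.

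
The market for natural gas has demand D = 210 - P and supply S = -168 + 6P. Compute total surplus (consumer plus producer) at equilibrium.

Total surplus = 14196

Equilibrium: 210 - P = -168 + 6P gives P* = 54, Q* = 156.
Demand choke price: P = 210; supply starts at P = 28.
CS = ½(210 − 54)(156) = 12168; PS = ½(54 − 28)(156) = 2028.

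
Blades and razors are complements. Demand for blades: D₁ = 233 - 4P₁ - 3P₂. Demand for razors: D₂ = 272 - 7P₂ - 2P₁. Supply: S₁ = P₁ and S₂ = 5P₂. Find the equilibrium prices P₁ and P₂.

Market 1: 233 - 4P₁ - 3P₂ = P₁ → 5P₁ + 3P₂ = 233.
Market 2: 12P₂ + 2P₁ = 272.
Eliminating P₂: 12×(1) − 3×(2) gives 54P₁ = 1980, so P₁ = 110/3.
Back-substitute into (2): P₂ = (272 − 2×110/3) / 12 = 149/9.

P₁ = 110/3, P₂ = 149/9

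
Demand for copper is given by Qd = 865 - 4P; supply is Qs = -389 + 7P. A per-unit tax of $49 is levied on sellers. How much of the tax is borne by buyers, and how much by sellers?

Buyers bear 343/11, sellers bear 196/11

Pre-tax equilibrium: P* = 114, Q* = 409.
Tax on sellers shifts supply to Qs = -389 + 7(P − 49) = -732 + 7P.
865 - 4P = -732 + 7P gives buyer price Pb = 1597/11; sellers receive Ps = 1597/11 − 49 = 1058/11.
New quantity: Q = 865 − 4(1597/11) = 3127/11.
Buyer burden = 1597/11 − 114 = 343/11; seller burden = 114 − 1058/11 = 196/11.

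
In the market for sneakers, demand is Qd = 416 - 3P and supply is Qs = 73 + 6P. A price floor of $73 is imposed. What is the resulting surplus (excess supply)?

Surplus = 314

Equilibrium price would be P* = 343/9, so the floor at 73 binds.
At P = 73: Qd = 197, Qs = 511.
Surplus = 511 − 197 = 314.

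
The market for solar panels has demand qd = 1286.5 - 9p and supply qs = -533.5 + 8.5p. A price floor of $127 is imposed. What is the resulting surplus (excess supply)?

Equilibrium price would be p* = 104, so the floor at 127 binds.
At p = 127: qd = 143.5, qs = 546.
Surplus = 546 − 143.5 = 402.5.

Surplus = 402.5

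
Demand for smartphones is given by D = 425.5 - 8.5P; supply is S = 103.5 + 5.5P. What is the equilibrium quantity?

Set D = S: 425.5 - 8.5P = 103.5 + 5.5P.
322 = 14P, so P* = 23.
Q* = 425.5 − 8.5(23) = 230.

Q* = 230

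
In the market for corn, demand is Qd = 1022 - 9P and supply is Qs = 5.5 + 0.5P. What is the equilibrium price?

Set Qd = Qs: 1022 - 9P = 5.5 + 0.5P.
1016.5 = 9.5P, so P* = 107.
Q* = 1022 − 9(107) = 59.

P* = 107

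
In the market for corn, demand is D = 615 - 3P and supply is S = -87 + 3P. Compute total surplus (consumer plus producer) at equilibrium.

Total surplus = 23232

Equilibrium: 615 - 3P = -87 + 3P gives P* = 117, Q* = 264.
Demand choke price: P = 205; supply starts at P = 29.
CS = ½(205 − 117)(264) = 11616; PS = ½(117 − 29)(264) = 11616.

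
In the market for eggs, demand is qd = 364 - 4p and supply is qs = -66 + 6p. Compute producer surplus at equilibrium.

Equilibrium: 364 - 4p = -66 + 6p gives p* = 43, q* = 192.
Supply starts at p = 11 (where qs = 0).
PS = ½(43 − 11)(192) = 3072.

Producer surplus = 3072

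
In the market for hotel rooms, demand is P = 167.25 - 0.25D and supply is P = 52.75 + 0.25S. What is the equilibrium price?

Set the two price expressions equal: 167.25 - 0.25Q = 52.75 + 0.25Q.
114.5 = 0.5Q, so Q* = 229.
P* = 167.25 − (0.25)(229) = 110.

P* = 110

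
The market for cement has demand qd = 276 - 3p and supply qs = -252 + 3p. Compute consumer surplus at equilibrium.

Consumer surplus = 24

Equilibrium: 276 - 3p = -252 + 3p gives p* = 88, q* = 12.
Demand choke price (qd = 0): p = 92.
CS = ½(92 − 88)(12) = 24.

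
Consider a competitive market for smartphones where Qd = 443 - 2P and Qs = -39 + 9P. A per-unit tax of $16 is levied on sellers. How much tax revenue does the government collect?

Tax revenue = 57936/11

Pre-tax equilibrium: P* = 482/11, Q* = 3909/11.
Tax on sellers shifts supply to Qs = -39 + 9(P − 16) = -183 + 9P.
443 - 2P = -183 + 9P gives buyer price Pb = 626/11; sellers receive Ps = 626/11 − 16 = 450/11.
New quantity: Q = 443 − 2(626/11) = 3621/11.
Revenue = 16 × 3621/11 = 57936/11.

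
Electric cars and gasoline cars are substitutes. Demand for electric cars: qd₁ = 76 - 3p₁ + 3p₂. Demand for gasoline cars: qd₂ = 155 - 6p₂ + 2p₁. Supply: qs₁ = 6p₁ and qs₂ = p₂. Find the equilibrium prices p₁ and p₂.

Market 1: 76 - 3p₁ + 3p₂ = 6p₁ → 9p₁ - 3p₂ = 76.
Market 2: 7p₂ - 2p₁ = 155.
Eliminating p₂: 7×(1) + 3×(2) gives 57p₁ = 997, so p₁ = 997/57.
Back-substitute into (2): p₂ = (155 + 2×997/57) / 7 = 1547/57.

p₁ = 997/57, p₂ = 1547/57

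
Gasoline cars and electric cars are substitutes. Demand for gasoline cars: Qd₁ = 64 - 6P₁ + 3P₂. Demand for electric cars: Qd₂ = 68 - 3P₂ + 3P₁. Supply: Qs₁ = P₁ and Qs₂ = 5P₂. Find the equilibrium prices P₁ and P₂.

P₁ = 716/47, P₂ = 668/47

Market 1: 64 - 6P₁ + 3P₂ = P₁ → 7P₁ - 3P₂ = 64.
Market 2: 8P₂ - 3P₁ = 68.
Eliminating P₂: 8×(1) + 3×(2) gives 47P₁ = 716, so P₁ = 716/47.
Back-substitute into (2): P₂ = (68 + 3×716/47) / 8 = 668/47.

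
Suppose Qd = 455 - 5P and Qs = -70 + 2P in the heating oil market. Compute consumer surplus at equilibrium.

Equilibrium: 455 - 5P = -70 + 2P gives P* = 75, Q* = 80.
Demand choke price (Qd = 0): P = 91.
CS = ½(91 − 75)(80) = 640.

Consumer surplus = 640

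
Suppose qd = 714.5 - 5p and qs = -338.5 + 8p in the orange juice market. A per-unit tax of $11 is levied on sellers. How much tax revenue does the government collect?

Pre-tax equilibrium: p* = 81, q* = 309.5.
Tax on sellers shifts supply to qs = -338.5 + 8(p − 11) = -426.5 + 8p.
714.5 - 5p = -426.5 + 8p gives buyer price pb = 1141/13; sellers receive ps = 1141/13 − 11 = 998/13.
New quantity: q = 714.5 − 5(1141/13) = 7167/26.
Revenue = 11 × 7167/26 = 78837/26.

Tax revenue = 78837/26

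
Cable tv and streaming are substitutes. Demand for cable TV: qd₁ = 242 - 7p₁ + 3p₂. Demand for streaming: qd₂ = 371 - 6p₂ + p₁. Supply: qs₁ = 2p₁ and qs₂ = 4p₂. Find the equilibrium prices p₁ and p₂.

p₁ = 3533/87, p₂ = 3581/87

Market 1: 242 - 7p₁ + 3p₂ = 2p₁ → 9p₁ - 3p₂ = 242.
Market 2: 10p₂ - p₁ = 371.
Eliminating p₂: 10×(1) + 3×(2) gives 87p₁ = 3533, so p₁ = 3533/87.
Back-substitute into (2): p₂ = (371 + 1×3533/87) / 10 = 3581/87.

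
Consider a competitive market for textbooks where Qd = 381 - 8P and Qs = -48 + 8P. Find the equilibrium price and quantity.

P* = 26.8125, Q* = 166.5

Set Qd = Qs: 381 - 8P = -48 + 8P.
429 = 16P, so P* = 26.8125.
Q* = 381 − 8(26.8125) = 166.5.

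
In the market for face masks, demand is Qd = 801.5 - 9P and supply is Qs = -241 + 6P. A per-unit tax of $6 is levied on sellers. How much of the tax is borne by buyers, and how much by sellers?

Buyers bear $2.4, sellers bear $3.6

Pre-tax equilibrium: P* = 69.5, Q* = 176.
Tax on sellers shifts supply to Qs = -241 + 6(P − 6) = -277 + 6P.
801.5 - 9P = -277 + 6P gives buyer price Pb = 71.9; sellers receive Ps = 71.9 − 6 = 65.9.
New quantity: Q = 801.5 − 9(71.9) = 154.4.
Buyer burden = 71.9 − 69.5 = 2.4; seller burden = 69.5 − 65.9 = 3.6.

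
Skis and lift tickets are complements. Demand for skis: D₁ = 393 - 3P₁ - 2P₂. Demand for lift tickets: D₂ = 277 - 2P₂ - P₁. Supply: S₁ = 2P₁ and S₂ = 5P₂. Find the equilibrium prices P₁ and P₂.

P₁ = 2197/33, P₂ = 992/33

Market 1: 393 - 3P₁ - 2P₂ = 2P₁ → 5P₁ + 2P₂ = 393.
Market 2: 7P₂ + P₁ = 277.
Eliminating P₂: 7×(1) − 2×(2) gives 33P₁ = 2197, so P₁ = 2197/33.
Back-substitute into (2): P₂ = (277 − 1×2197/33) / 7 = 992/33.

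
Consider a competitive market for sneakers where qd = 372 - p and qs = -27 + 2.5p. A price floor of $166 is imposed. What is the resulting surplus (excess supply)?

Surplus = 182

Equilibrium price would be p* = 114, so the floor at 166 binds.
At p = 166: qd = 206, qs = 388.
Surplus = 388 − 206 = 182.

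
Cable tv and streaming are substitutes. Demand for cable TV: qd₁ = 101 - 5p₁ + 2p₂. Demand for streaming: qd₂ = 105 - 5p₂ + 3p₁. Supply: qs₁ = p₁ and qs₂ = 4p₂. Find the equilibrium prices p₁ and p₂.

p₁ = 23.3125, p₂ = 19.4375

Market 1: 101 - 5p₁ + 2p₂ = p₁ → 6p₁ - 2p₂ = 101.
Market 2: 9p₂ - 3p₁ = 105.
Eliminating p₂: 9×(1) + 2×(2) gives 48p₁ = 1119, so p₁ = 23.3125.
Back-substitute into (2): p₂ = (105 + 3×23.3125) / 9 = 19.4375.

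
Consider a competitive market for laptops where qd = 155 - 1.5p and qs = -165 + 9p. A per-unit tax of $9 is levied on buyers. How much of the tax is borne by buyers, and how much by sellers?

Pre-tax equilibrium: p* = 640/21, q* = 765/7.
Tax on buyers shifts demand to qd = 155 − 1.5(p + 9) = 141.5 - 1.5p.
141.5 - 1.5p = -165 + 9p gives seller price ps = 613/21; buyers pay pb = 613/21 + 9 = 802/21.
New quantity: q = 155 − 1.5(802/21) = 684/7.
Buyer burden = 802/21 − 640/21 = 54/7; seller burden = 640/21 − 613/21 = 9/7.

Buyers bear 54/7, sellers bear 9/7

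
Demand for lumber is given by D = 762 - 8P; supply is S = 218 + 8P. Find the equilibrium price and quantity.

P* = 34, Q* = 490

Set D = S: 762 - 8P = 218 + 8P.
544 = 16P, so P* = 34.
Q* = 762 − 8(34) = 490.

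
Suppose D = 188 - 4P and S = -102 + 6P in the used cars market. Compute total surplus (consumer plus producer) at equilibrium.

Equilibrium: 188 - 4P = -102 + 6P gives P* = 29, Q* = 72.
Demand choke price: P = 47; supply starts at P = 17.
CS = ½(47 − 29)(72) = 648; PS = ½(29 − 17)(72) = 432.

Total surplus = 1080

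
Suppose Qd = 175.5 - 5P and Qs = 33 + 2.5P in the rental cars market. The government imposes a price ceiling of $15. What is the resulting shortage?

Shortage = 30

Equilibrium price would be P* = 19, so the ceiling at 15 binds.
At P = 15: Qd = 175.5 − 5(15) = 100.5, Qs = 33 + 2.5(15) = 70.5.
Shortage = 100.5 − 70.5 = 30.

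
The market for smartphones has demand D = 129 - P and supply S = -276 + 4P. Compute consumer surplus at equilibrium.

Equilibrium: 129 - P = -276 + 4P gives P* = 81, Q* = 48.
Demand choke price (D = 0): P = 129.
CS = ½(129 − 81)(48) = 1152.

Consumer surplus = 1152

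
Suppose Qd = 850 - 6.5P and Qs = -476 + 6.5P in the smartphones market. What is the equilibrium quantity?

Set Qd = Qs: 850 - 6.5P = -476 + 6.5P.
1326 = 13P, so P* = 102.
Q* = 850 − 6.5(102) = 187.

Q* = 187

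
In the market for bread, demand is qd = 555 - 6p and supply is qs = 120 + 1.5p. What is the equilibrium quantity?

q* = 207

Set qd = qs: 555 - 6p = 120 + 1.5p.
435 = 7.5p, so p* = 58.
q* = 555 − 6(58) = 207.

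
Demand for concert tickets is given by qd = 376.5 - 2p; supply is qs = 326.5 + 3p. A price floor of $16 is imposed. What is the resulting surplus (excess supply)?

Surplus = 30

Equilibrium price would be p* = 10, so the floor at 16 binds.
At p = 16: qd = 344.5, qs = 374.5.
Surplus = 374.5 − 344.5 = 30.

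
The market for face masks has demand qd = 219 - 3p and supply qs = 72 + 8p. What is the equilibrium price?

Set qd = qs: 219 - 3p = 72 + 8p.
147 = 11p, so p* = 147/11.
q* = 219 − 3(147/11) = 1968/11.

p* = 147/11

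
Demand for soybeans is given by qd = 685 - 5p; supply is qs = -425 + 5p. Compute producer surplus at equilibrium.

Equilibrium: 685 - 5p = -425 + 5p gives p* = 111, q* = 130.
Supply starts at p = 85 (where qs = 0).
PS = ½(111 − 85)(130) = 1690.

Producer surplus = 1690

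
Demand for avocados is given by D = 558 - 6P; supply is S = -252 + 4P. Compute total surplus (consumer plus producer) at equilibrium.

Total surplus = 1080

Equilibrium: 558 - 6P = -252 + 4P gives P* = 81, Q* = 72.
Demand choke price: P = 93; supply starts at P = 63.
CS = ½(93 − 81)(72) = 432; PS = ½(81 − 63)(72) = 648.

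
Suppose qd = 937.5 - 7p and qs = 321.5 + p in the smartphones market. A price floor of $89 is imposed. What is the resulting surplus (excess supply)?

Equilibrium price would be p* = 77, so the floor at 89 binds.
At p = 89: qd = 314.5, qs = 410.5.
Surplus = 410.5 − 314.5 = 96.

Surplus = 96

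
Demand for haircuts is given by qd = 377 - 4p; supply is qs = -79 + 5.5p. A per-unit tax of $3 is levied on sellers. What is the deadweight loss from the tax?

Pre-tax equilibrium: p* = 48, q* = 185.
Tax on sellers shifts supply to qs = -79 + 5.5(p − 3) = -95.5 + 5.5p.
377 - 4p = -95.5 + 5.5p gives buyer price pb = 945/19; sellers receive ps = 945/19 − 3 = 888/19.
New quantity: q = 377 − 4(945/19) = 3383/19.
DWL = ½ × 3 × (185 − 3383/19) = 198/19.

Deadweight loss = 198/19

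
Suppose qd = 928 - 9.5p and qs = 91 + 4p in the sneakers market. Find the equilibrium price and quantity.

p* = 62, q* = 339

Set qd = qs: 928 - 9.5p = 91 + 4p.
837 = 13.5p, so p* = 62.
q* = 928 − 9.5(62) = 339.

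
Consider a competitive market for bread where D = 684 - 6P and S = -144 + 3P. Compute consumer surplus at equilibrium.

Equilibrium: 684 - 6P = -144 + 3P gives P* = 92, Q* = 132.
Demand choke price (D = 0): P = 114.
CS = ½(114 − 92)(132) = 1452.

Consumer surplus = 1452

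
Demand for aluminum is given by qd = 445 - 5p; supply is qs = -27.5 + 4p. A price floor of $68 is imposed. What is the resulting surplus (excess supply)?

Equilibrium price would be p* = 52.5, so the floor at 68 binds.
At p = 68: qd = 105, qs = 244.5.
Surplus = 244.5 − 105 = 139.5.

Surplus = 139.5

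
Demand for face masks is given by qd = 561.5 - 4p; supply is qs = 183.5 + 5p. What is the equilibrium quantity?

Set qd = qs: 561.5 - 4p = 183.5 + 5p.
378 = 9p, so p* = 42.
q* = 561.5 − 4(42) = 393.5.

q* = 393.5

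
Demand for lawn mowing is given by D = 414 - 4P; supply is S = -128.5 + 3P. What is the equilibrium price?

P* = 77.5

Set D = S: 414 - 4P = -128.5 + 3P.
542.5 = 7P, so P* = 77.5.
Q* = 414 − 4(77.5) = 104.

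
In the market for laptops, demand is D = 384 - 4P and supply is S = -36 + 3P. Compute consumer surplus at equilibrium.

Consumer surplus = 2592

Equilibrium: 384 - 4P = -36 + 3P gives P* = 60, Q* = 144.
Demand choke price (D = 0): P = 96.
CS = ½(96 − 60)(144) = 2592.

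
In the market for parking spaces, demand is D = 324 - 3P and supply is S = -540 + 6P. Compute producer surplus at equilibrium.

Equilibrium: 324 - 3P = -540 + 6P gives P* = 96, Q* = 36.
Supply starts at P = 90 (where S = 0).
PS = ½(96 − 90)(36) = 108.

Producer surplus = 108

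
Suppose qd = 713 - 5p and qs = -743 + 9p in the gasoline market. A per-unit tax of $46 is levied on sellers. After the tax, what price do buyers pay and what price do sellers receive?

Pre-tax equilibrium: p* = 104, q* = 193.
Tax on sellers shifts supply to qs = -743 + 9(p − 46) = -1157 + 9p.
713 - 5p = -1157 + 9p gives buyer price pb = 935/7; sellers receive ps = 935/7 − 46 = 613/7.
New quantity: q = 713 − 5(935/7) = 316/7.

Buyers pay 935/7, sellers receive 613/7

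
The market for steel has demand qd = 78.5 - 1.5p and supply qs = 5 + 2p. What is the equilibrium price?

Set qd = qs: 78.5 - 1.5p = 5 + 2p.
73.5 = 3.5p, so p* = 21.
q* = 78.5 − 1.5(21) = 47.

p* = 21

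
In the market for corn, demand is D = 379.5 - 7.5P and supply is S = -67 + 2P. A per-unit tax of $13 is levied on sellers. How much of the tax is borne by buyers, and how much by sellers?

Pre-tax equilibrium: P* = 47, Q* = 27.
Tax on sellers shifts supply to S = -67 + 2(P − 13) = -93 + 2P.
379.5 - 7.5P = -93 + 2P gives buyer price Pb = 945/19; sellers receive Ps = 945/19 − 13 = 698/19.
New quantity: Q = 379.5 − 7.5(945/19) = 123/19.
Buyer burden = 945/19 − 47 = 52/19; seller burden = 47 − 698/19 = 195/19.

Buyers bear 52/19, sellers bear 195/19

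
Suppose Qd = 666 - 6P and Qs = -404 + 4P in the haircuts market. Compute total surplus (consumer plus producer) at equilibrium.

Equilibrium: 666 - 6P = -404 + 4P gives P* = 107, Q* = 24.
Demand choke price: P = 111; supply starts at P = 101.
CS = ½(111 − 107)(24) = 48; PS = ½(107 − 101)(24) = 72.

Total surplus = 120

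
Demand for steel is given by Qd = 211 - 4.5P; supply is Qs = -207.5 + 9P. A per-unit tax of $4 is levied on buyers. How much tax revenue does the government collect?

Tax revenue = 238

Pre-tax equilibrium: P* = 31, Q* = 71.5.
Tax on buyers shifts demand to Qd = 211 − 4.5(P + 4) = 193 - 4.5P.
193 - 4.5P = -207.5 + 9P gives seller price Ps = 89/3; buyers pay Pb = 89/3 + 4 = 101/3.
New quantity: Q = 211 − 4.5(101/3) = 59.5.
Revenue = 4 × 59.5 = 238.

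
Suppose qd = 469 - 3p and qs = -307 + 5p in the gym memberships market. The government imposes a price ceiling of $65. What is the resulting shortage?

Equilibrium price would be p* = 97, so the ceiling at 65 binds.
At p = 65: qd = 469 − 3(65) = 274, qs = -307 + 5(65) = 18.
Shortage = 274 − 18 = 256.

Shortage = 256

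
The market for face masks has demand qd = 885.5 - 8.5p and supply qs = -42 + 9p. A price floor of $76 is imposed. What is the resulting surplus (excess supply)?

Surplus = 402.5

Equilibrium price would be p* = 53, so the floor at 76 binds.
At p = 76: qd = 239.5, qs = 642.
Surplus = 642 − 239.5 = 402.5.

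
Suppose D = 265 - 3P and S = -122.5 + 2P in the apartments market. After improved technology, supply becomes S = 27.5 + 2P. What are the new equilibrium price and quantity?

P' = 47.5, Q' = 122.5

Original equilibrium: P* = 77.5, Q* = 32.5.
New equilibrium: 265 - 3P = 27.5 + 2P, so 237.5 = 5P and P' = 47.5; Q' = 265 − 3(47.5) = 122.5.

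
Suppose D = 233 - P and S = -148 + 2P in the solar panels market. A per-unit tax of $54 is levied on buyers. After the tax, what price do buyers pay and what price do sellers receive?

Buyers pay $163, sellers receive $109

Pre-tax equilibrium: P* = 127, Q* = 106.
Tax on buyers shifts demand to D = 233 − 1(P + 54) = 179 - P.
179 - P = -148 + 2P gives seller price Ps = 109; buyers pay Pb = 109 + 54 = 163.
New quantity: Q = 233 − 1(163) = 70.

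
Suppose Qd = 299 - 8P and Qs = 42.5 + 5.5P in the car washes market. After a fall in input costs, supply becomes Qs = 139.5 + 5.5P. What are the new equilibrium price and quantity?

P' = 319/27, Q' = 5521/27

Original equilibrium: P* = 19, Q* = 147.
New equilibrium: 299 - 8P = 139.5 + 5.5P, so 159.5 = 13.5P and P' = 319/27; Q' = 299 − 8(319/27) = 5521/27.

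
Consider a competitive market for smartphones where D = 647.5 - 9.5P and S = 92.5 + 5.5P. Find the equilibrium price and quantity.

Set D = S: 647.5 - 9.5P = 92.5 + 5.5P.
555 = 15P, so P* = 37.
Q* = 647.5 − 9.5(37) = 296.

P* = 37, Q* = 296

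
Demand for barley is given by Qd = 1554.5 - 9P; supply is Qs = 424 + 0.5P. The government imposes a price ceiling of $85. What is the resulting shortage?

Shortage = 323

Equilibrium price would be P* = 119, so the ceiling at 85 binds.
At P = 85: Qd = 1554.5 − 9(85) = 789.5, Qs = 424 + 0.5(85) = 466.5.
Shortage = 789.5 − 466.5 = 323.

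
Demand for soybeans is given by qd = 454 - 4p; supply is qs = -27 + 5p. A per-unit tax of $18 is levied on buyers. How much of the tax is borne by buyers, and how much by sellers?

Buyers bear $10, sellers bear $8

Pre-tax equilibrium: p* = 481/9, q* = 2162/9.
Tax on buyers shifts demand to qd = 454 − 4(p + 18) = 382 - 4p.
382 - 4p = -27 + 5p gives seller price ps = 409/9; buyers pay pb = 409/9 + 18 = 571/9.
New quantity: q = 454 − 4(571/9) = 1802/9.
Buyer burden = 571/9 − 481/9 = 10; seller burden = 481/9 − 409/9 = 8.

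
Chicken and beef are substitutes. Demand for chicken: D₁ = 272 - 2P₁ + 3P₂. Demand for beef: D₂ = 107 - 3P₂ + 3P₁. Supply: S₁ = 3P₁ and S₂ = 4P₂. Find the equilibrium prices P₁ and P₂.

P₁ = 2225/26, P₂ = 1351/26

Market 1: 272 - 2P₁ + 3P₂ = 3P₁ → 5P₁ - 3P₂ = 272.
Market 2: 7P₂ - 3P₁ = 107.
Eliminating P₂: 7×(1) + 3×(2) gives 26P₁ = 2225, so P₁ = 2225/26.
Back-substitute into (2): P₂ = (107 + 3×2225/26) / 7 = 1351/26.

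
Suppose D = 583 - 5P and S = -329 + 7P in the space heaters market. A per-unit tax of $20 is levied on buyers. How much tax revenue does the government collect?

Tax revenue = 8680/3

Pre-tax equilibrium: P* = 76, Q* = 203.
Tax on buyers shifts demand to D = 583 − 5(P + 20) = 483 - 5P.
483 - 5P = -329 + 7P gives seller price Ps = 203/3; buyers pay Pb = 203/3 + 20 = 263/3.
New quantity: Q = 583 − 5(263/3) = 434/3.
Revenue = 20 × 434/3 = 8680/3.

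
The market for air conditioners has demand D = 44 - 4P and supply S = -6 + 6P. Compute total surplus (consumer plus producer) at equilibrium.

Equilibrium: 44 - 4P = -6 + 6P gives P* = 5, Q* = 24.
Demand choke price: P = 11; supply starts at P = 1.
CS = ½(11 − 5)(24) = 72; PS = ½(5 − 1)(24) = 48.

Total surplus = 120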